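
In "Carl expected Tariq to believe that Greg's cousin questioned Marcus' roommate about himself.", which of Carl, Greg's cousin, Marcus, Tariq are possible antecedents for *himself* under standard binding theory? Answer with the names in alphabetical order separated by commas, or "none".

*himself* is a reflexive; Principle A requires it to be bound within its binding domain — the clause headed by 'questioned'.
— Carl: subject of the matrix clause; c-commands the reflexive but lies outside its binding domain — cannot bind it (Principle A).
— Greg's cousin: subject of the clause headed by 'questioned'; c-commands the reflexive within its binding domain — allowed (Principle A).
— Marcus: possessor inside the object DP of the clause headed by 'questioned'; does not c-command the reflexive — cannot bind it (Principle A).
— Tariq: subject of the clause headed by 'believe'; c-commands the reflexive but lies outside its binding domain — cannot bind it (Principle A).

Greg's cousin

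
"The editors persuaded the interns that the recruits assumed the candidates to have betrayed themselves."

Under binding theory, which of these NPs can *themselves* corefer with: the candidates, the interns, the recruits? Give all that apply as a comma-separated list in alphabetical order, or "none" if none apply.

the candidates

*themselves* is a reflexive; Principle A requires it to be bound within its binding domain — the clause headed by 'betrayed'.
— the candidates: subject of the clause headed by 'betrayed'; c-commands the reflexive within its binding domain — allowed (Principle A).
— the interns: object of the matrix clause; c-commands the reflexive but lies outside its binding domain — cannot bind it (Principle A).
— the recruits: subject of the clause headed by 'assumed'; c-commands the reflexive but lies outside its binding domain — cannot bind it (Principle A).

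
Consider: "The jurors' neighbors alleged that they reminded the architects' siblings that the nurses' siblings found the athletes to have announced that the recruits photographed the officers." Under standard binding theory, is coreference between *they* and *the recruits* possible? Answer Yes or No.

No

*the recruits* is an R-expression; Principle C requires it to be free (not bound by any c-commanding expression).
— they: subject of the clause headed by 'reminded'; the pronoun c-commands the R-expression — coreference blocked (Principle C).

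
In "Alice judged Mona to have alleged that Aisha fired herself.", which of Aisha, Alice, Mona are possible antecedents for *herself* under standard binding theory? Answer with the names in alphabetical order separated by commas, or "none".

*herself* is a reflexive; Principle A requires it to be bound within its binding domain — the clause headed by 'fired'.
— Aisha: subject of the clause headed by 'fired'; c-commands the reflexive within its binding domain — allowed (Principle A).
— Alice: subject of the matrix clause; c-commands the reflexive but lies outside its binding domain — cannot bind it (Principle A).
— Mona: subject of the clause headed by 'alleged'; c-commands the reflexive but lies outside its binding domain — cannot bind it (Principle A).

Aisha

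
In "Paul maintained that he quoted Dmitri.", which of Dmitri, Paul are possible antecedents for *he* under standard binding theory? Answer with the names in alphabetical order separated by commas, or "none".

Paul

*he* is a pronoun; Principle B requires it to be free in its binding domain — the clause headed by 'quoted'.
— Dmitri: object of the clause headed by 'quoted'; is c-commanded by the pronoun; coreference would bind this R-expression — blocked (Principle C).
— Paul: subject of the matrix clause; c-commands the pronoun but lies outside its binding domain — allowed.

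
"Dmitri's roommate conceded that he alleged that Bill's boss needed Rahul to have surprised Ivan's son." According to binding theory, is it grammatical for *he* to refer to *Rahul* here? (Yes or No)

No

*Rahul* is an R-expression; Principle C requires it to be free (not bound by any c-commanding expression).
— he: subject of the clause headed by 'alleged'; the pronoun c-commands the R-expression — coreference blocked (Principle C).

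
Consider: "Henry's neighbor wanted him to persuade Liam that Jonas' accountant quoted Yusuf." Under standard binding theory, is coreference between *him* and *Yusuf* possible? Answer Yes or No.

*Yusuf* is an R-expression; Principle C requires it to be free (not bound by any c-commanding expression).
— him: subject of the clause headed by 'persuade'; the pronoun c-commands the R-expression — coreference blocked (Principle C).

No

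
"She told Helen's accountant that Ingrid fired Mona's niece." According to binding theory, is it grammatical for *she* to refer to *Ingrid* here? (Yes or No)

*Ingrid* is an R-expression; Principle C requires it to be free (not bound by any c-commanding expression).
— she: subject of the matrix clause; the pronoun c-commands the R-expression — coreference blocked (Principle C).

No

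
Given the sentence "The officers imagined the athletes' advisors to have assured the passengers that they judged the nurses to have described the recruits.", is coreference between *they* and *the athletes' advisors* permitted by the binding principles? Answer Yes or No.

*they* is a pronoun; Principle B requires it to be free in its binding domain — the clause headed by 'judged'.
— the athletes' advisors: subject of the clause headed by 'assured'; c-commands the pronoun but lies outside its binding domain — allowed.

Yes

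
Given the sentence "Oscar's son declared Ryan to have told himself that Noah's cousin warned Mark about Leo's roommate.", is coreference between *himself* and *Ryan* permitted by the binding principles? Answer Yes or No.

*himself* is a reflexive; Principle A requires it to be bound within its binding domain — the clause headed by 'told'.
— Ryan: subject of the clause headed by 'told'; c-commands the reflexive within its binding domain — allowed (Principle A).

Yes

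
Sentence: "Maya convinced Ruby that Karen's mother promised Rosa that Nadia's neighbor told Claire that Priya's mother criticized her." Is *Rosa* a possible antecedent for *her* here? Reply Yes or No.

Yes

*her* is a pronoun; Principle B requires it to be free in its binding domain — the clause headed by 'criticized'.
— Rosa: object of the clause headed by 'promised'; c-commands the pronoun but lies outside its binding domain — allowed.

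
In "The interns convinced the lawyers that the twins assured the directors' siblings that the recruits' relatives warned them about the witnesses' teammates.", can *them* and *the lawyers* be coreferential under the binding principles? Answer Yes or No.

*the lawyers* is an R-expression; Principle C requires it to be free (not bound by any c-commanding expression).
— them: object of the clause headed by 'warned'; the pronoun does not c-command the R-expression — coreference allowed.

Yes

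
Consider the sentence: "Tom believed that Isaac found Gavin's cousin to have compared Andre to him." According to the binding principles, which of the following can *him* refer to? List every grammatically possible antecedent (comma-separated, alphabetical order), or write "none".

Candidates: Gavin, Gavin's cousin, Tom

*him* is a pronoun; Principle B requires it to be free in its binding domain — the clause headed by 'compared'.
— Gavin: possessor inside the subject DP of the clause headed by 'compared'; does not c-command the pronoun — Principle B does not apply; allowed.
— Gavin's cousin: subject of the clause headed by 'compared'; c-commands the pronoun within its binding domain — blocked (Principle B).
— Tom: subject of the matrix clause; c-commands the pronoun but lies outside its binding domain — allowed.

Gavin, Tom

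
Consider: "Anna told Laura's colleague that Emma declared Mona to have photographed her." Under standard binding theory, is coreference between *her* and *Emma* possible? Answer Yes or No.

Yes

*Emma* is an R-expression; Principle C requires it to be free (not bound by any c-commanding expression).
— her: object of the clause headed by 'photographed'; the pronoun does not c-command the R-expression — coreference allowed.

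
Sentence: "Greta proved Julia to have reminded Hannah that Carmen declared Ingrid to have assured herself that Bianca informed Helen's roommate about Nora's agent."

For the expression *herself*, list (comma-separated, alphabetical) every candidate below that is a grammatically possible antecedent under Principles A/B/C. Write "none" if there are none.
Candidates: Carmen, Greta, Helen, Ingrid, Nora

*herself* is a reflexive; Principle A requires it to be bound within its binding domain — the clause headed by 'assured'.
— Carmen: subject of the clause headed by 'declared'; c-commands the reflexive but lies outside its binding domain — cannot bind it (Principle A).
— Greta: subject of the matrix clause; c-commands the reflexive but lies outside its binding domain — cannot bind it (Principle A).
— Helen: possessor inside the object DP of the clause headed by 'informed'; does not c-command the reflexive — cannot bind it (Principle A).
— Ingrid: subject of the clause headed by 'assured'; c-commands the reflexive within its binding domain — allowed (Principle A).
— Nora: possessor inside the second object DP of the clause headed by 'informed'; does not c-command the reflexive — cannot bind it (Principle A).

Ingrid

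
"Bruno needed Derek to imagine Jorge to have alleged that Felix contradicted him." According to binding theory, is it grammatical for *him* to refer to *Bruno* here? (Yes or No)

*Bruno* is an R-expression; Principle C requires it to be free (not bound by any c-commanding expression).
— him: object of the clause headed by 'contradicted'; the pronoun does not c-command the R-expression — coreference allowed.

Yes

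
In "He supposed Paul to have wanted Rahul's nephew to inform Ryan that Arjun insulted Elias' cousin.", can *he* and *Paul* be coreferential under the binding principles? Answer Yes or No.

No

*Paul* is an R-expression; Principle C requires it to be free (not bound by any c-commanding expression).
— he: subject of the matrix clause; the pronoun c-commands the R-expression — coreference blocked (Principle C).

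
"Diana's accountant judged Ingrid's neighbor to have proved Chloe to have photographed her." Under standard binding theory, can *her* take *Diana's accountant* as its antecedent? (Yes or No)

Yes

*her* is a pronoun; Principle B requires it to be free in its binding domain — the clause headed by 'photographed'.
— Diana's accountant: subject of the matrix clause; c-commands the pronoun but lies outside its binding domain — allowed.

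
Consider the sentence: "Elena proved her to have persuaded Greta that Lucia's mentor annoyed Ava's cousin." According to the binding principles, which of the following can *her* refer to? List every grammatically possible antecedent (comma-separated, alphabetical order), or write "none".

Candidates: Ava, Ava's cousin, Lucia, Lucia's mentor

*her* is a pronoun; Principle B requires it to be free in its binding domain — the matrix clause.
— Ava: possessor inside the object DP of the clause headed by 'annoyed'; is c-commanded by the pronoun; coreference would bind this R-expression — blocked (Principle C).
— Ava's cousin: object of the clause headed by 'annoyed'; is c-commanded by the pronoun; coreference would bind this R-expression — blocked (Principle C).
— Lucia: possessor inside the subject DP of the clause headed by 'annoyed'; is c-commanded by the pronoun; coreference would bind this R-expression — blocked (Principle C).
— Lucia's mentor: subject of the clause headed by 'annoyed'; is c-commanded by the pronoun; coreference would bind this R-expression — blocked (Principle C).

none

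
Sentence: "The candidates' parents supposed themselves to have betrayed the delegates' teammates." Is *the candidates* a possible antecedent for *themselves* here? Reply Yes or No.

No

*themselves* is a reflexive; Principle A requires it to be bound within its binding domain — the matrix clause.
— the candidates: possessor inside the subject DP of the matrix clause; does not c-command the reflexive — cannot bind it (Principle A).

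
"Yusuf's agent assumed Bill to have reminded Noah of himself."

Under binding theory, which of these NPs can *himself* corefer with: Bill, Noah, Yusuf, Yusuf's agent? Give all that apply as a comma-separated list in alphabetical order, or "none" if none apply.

Bill, Noah

*himself* is a reflexive; Principle A requires it to be bound within its binding domain — the clause headed by 'reminded'.
— Bill: subject of the clause headed by 'reminded'; c-commands the reflexive within its binding domain — allowed (Principle A).
— Noah: object of the clause headed by 'reminded'; c-commands the reflexive within its binding domain — allowed (Principle A).
— Yusuf: possessor inside the subject DP of the matrix clause; does not c-command the reflexive — cannot bind it (Principle A).
— Yusuf's agent: subject of the matrix clause; c-commands the reflexive but lies outside its binding domain — cannot bind it (Principle A).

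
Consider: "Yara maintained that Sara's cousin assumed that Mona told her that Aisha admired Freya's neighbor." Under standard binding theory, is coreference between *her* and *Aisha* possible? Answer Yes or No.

No

*Aisha* is an R-expression; Principle C requires it to be free (not bound by any c-commanding expression).
— her: object of the clause headed by 'told'; the pronoun c-commands the R-expression — coreference blocked (Principle C).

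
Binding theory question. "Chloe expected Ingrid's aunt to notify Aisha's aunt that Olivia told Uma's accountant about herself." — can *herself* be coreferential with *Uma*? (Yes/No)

No

*herself* is a reflexive; Principle A requires it to be bound within its binding domain — the clause headed by 'told'.
— Uma: possessor inside the object DP of the clause headed by 'told'; does not c-command the reflexive — cannot bind it (Principle A).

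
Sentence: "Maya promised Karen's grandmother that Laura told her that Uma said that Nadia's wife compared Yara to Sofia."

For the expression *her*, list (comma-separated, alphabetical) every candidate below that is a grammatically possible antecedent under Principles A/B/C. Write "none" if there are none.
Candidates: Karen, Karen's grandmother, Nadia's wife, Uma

Karen, Karen's grandmother

*her* is a pronoun; Principle B requires it to be free in its binding domain — the clause headed by 'told'.
— Karen: possessor inside the object DP of the matrix clause; does not c-command the pronoun — Principle B does not apply; allowed.
— Karen's grandmother: object of the matrix clause; c-commands the pronoun but lies outside its binding domain — allowed.
— Nadia's wife: subject of the clause headed by 'compared'; is c-commanded by the pronoun; coreference would bind this R-expression — blocked (Principle C).
— Uma: subject of the clause headed by 'said'; is c-commanded by the pronoun; coreference would bind this R-expression — blocked (Principle C).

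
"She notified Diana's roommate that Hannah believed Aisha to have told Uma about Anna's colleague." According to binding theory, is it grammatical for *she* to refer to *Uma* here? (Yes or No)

*Uma* is an R-expression; Principle C requires it to be free (not bound by any c-commanding expression).
— she: subject of the matrix clause; the pronoun c-commands the R-expression — coreference blocked (Principle C).

No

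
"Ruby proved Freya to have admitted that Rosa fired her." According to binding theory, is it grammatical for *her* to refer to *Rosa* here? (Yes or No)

*Rosa* is an R-expression; Principle C requires it to be free (not bound by any c-commanding expression).
— her: object of the clause headed by 'fired'; the R-expression locally c-commands the pronoun — coreference blocked (Principle B on the pronoun).

No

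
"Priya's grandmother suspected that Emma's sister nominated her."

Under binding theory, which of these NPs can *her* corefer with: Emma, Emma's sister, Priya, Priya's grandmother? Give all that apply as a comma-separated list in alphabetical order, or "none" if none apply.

Emma, Priya, Priya's grandmother

*her* is a pronoun; Principle B requires it to be free in its binding domain — the clause headed by 'nominated'.
— Emma: possessor inside the subject DP of the clause headed by 'nominated'; does not c-command the pronoun — Principle B does not apply; allowed.
— Emma's sister: subject of the clause headed by 'nominated'; c-commands the pronoun within its binding domain — blocked (Principle B).
— Priya: possessor inside the subject DP of the matrix clause; does not c-command the pronoun — Principle B does not apply; allowed.
— Priya's grandmother: subject of the matrix clause; c-commands the pronoun but lies outside its binding domain — allowed.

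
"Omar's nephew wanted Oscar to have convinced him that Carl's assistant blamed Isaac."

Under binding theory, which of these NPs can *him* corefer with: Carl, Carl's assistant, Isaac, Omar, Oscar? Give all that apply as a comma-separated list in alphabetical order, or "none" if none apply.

*him* is a pronoun; Principle B requires it to be free in its binding domain — the clause headed by 'convinced'.
— Carl: possessor inside the subject DP of the clause headed by 'blamed'; is c-commanded by the pronoun; coreference would bind this R-expression — blocked (Principle C).
— Carl's assistant: subject of the clause headed by 'blamed'; is c-commanded by the pronoun; coreference would bind this R-expression — blocked (Principle C).
— Isaac: object of the clause headed by 'blamed'; is c-commanded by the pronoun; coreference would bind this R-expression — blocked (Principle C).
— Omar: possessor inside the subject DP of the matrix clause; does not c-command the pronoun — Principle B does not apply; allowed.
— Oscar: subject of the clause headed by 'convinced'; c-commands the pronoun within its binding domain — blocked (Principle B).

Omar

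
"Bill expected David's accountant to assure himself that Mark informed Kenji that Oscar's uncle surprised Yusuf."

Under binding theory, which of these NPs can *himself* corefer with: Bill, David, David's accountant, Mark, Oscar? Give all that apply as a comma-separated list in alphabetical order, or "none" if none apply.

David's accountant

*himself* is a reflexive; Principle A requires it to be bound within its binding domain — the clause headed by 'assure'.
— Bill: subject of the matrix clause; c-commands the reflexive but lies outside its binding domain — cannot bind it (Principle A).
— David: possessor inside the subject DP of the clause headed by 'assure'; does not c-command the reflexive — cannot bind it (Principle A).
— David's accountant: subject of the clause headed by 'assure'; c-commands the reflexive within its binding domain — allowed (Principle A).
— Mark: subject of the clause headed by 'informed'; does not c-command the reflexive — cannot bind it (Principle A).
— Oscar: possessor inside the subject DP of the clause headed by 'surprised'; does not c-command the reflexive — cannot bind it (Principle A).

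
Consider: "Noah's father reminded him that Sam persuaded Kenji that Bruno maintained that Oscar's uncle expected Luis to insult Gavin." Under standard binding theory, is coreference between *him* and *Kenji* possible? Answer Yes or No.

No

*Kenji* is an R-expression; Principle C requires it to be free (not bound by any c-commanding expression).
— him: object of the matrix clause; the pronoun c-commands the R-expression — coreference blocked (Principle C).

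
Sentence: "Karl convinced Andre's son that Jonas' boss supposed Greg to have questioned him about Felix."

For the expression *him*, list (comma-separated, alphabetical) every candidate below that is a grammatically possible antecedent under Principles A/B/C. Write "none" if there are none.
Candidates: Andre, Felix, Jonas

*him* is a pronoun; Principle B requires it to be free in its binding domain — the clause headed by 'questioned'.
— Andre: possessor inside the object DP of the matrix clause; does not c-command the pronoun — Principle B does not apply; allowed.
— Felix: second object of the clause headed by 'questioned'; is c-commanded by the pronoun; coreference would bind this R-expression — blocked (Principle C).
— Jonas: possessor inside the subject DP of the clause headed by 'supposed'; does not c-command the pronoun — Principle B does not apply; allowed.

Andre, Jonas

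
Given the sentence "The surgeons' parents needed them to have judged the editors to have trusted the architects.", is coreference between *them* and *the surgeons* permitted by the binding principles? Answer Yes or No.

*them* is a pronoun; Principle B requires it to be free in its binding domain — the matrix clause.
— the surgeons: possessor inside the subject DP of the matrix clause; does not c-command the pronoun — Principle B does not apply; allowed.

Yes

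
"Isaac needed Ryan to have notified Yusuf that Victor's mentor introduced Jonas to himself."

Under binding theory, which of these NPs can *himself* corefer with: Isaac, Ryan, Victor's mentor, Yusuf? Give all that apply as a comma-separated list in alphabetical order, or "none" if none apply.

Victor's mentor

*himself* is a reflexive; Principle A requires it to be bound within its binding domain — the clause headed by 'introduced'.
— Isaac: subject of the matrix clause; c-commands the reflexive but lies outside its binding domain — cannot bind it (Principle A).
— Ryan: subject of the clause headed by 'notified'; c-commands the reflexive but lies outside its binding domain — cannot bind it (Principle A).
— Victor's mentor: subject of the clause headed by 'introduced'; c-commands the reflexive within its binding domain — allowed (Principle A).
— Yusuf: object of the clause headed by 'notified'; c-commands the reflexive but lies outside its binding domain — cannot bind it (Principle A).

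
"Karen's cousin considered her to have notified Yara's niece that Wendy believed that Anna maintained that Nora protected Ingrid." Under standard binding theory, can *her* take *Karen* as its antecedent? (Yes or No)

*her* is a pronoun; Principle B requires it to be free in its binding domain — the matrix clause.
— Karen: possessor inside the subject DP of the matrix clause; does not c-command the pronoun — Principle B does not apply; allowed.

Yes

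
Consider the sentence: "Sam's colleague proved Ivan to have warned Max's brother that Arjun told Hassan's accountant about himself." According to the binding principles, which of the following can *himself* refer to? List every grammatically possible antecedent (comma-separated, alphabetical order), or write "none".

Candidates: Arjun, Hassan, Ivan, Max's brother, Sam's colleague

*himself* is a reflexive; Principle A requires it to be bound within its binding domain — the clause headed by 'told'.
— Arjun: subject of the clause headed by 'told'; c-commands the reflexive within its binding domain — allowed (Principle A).
— Hassan: possessor inside the object DP of the clause headed by 'told'; does not c-command the reflexive — cannot bind it (Principle A).
— Ivan: subject of the clause headed by 'warned'; c-commands the reflexive but lies outside its binding domain — cannot bind it (Principle A).
— Max's brother: object of the clause headed by 'warned'; c-commands the reflexive but lies outside its binding domain — cannot bind it (Principle A).
— Sam's colleague: subject of the matrix clause; c-commands the reflexive but lies outside its binding domain — cannot bind it (Principle A).

Arjun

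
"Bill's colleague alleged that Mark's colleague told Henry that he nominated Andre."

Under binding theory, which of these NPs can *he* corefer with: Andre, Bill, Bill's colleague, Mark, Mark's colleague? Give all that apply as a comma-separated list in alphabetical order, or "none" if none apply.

Bill, Bill's colleague, Mark, Mark's colleague

*he* is a pronoun; Principle B requires it to be free in its binding domain — the clause headed by 'nominated'.
— Andre: object of the clause headed by 'nominated'; is c-commanded by the pronoun; coreference would bind this R-expression — blocked (Principle C).
— Bill: possessor inside the subject DP of the matrix clause; does not c-command the pronoun — Principle B does not apply; allowed.
— Bill's colleague: subject of the matrix clause; c-commands the pronoun but lies outside its binding domain — allowed.
— Mark: possessor inside the subject DP of the clause headed by 'told'; does not c-command the pronoun — Principle B does not apply; allowed.
— Mark's colleague: subject of the clause headed by 'told'; c-commands the pronoun but lies outside its binding domain — allowed.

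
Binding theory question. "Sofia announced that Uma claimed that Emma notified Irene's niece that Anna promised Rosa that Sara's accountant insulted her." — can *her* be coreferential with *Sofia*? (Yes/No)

Yes

*her* is a pronoun; Principle B requires it to be free in its binding domain — the clause headed by 'insulted'.
— Sofia: subject of the matrix clause; c-commands the pronoun but lies outside its binding domain — allowed.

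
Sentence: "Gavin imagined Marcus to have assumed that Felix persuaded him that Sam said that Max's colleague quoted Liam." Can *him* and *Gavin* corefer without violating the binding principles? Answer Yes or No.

*Gavin* is an R-expression; Principle C requires it to be free (not bound by any c-commanding expression).
— him: object of the clause headed by 'persuaded'; the pronoun does not c-command the R-expression — coreference allowed.

Yes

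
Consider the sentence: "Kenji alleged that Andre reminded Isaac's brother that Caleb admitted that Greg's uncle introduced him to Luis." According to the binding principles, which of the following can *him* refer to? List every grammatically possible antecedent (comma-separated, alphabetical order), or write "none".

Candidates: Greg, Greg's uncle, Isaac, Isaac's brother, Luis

*him* is a pronoun; Principle B requires it to be free in its binding domain — the clause headed by 'introduced'.
— Greg: possessor inside the subject DP of the clause headed by 'introduced'; does not c-command the pronoun — Principle B does not apply; allowed.
— Greg's uncle: subject of the clause headed by 'introduced'; c-commands the pronoun within its binding domain — blocked (Principle B).
— Isaac: possessor inside the object DP of the clause headed by 'reminded'; does not c-command the pronoun — Principle B does not apply; allowed.
— Isaac's brother: object of the clause headed by 'reminded'; c-commands the pronoun but lies outside its binding domain — allowed.
— Luis: second object of the clause headed by 'introduced'; is c-commanded by the pronoun; coreference would bind this R-expression — blocked (Principle C).

Greg, Isaac, Isaac's brother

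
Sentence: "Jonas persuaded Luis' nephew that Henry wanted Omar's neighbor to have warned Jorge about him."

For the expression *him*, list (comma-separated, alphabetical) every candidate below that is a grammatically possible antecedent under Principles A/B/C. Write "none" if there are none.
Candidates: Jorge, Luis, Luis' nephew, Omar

Luis, Luis' nephew, Omar

*him* is a pronoun; Principle B requires it to be free in its binding domain — the clause headed by 'warned'.
— Jorge: object of the clause headed by 'warned'; c-commands the pronoun within its binding domain — blocked (Principle B).
— Luis: possessor inside the object DP of the matrix clause; does not c-command the pronoun — Principle B does not apply; allowed.
— Luis' nephew: object of the matrix clause; c-commands the pronoun but lies outside its binding domain — allowed.
— Omar: possessor inside the subject DP of the clause headed by 'warned'; does not c-command the pronoun — Principle B does not apply; allowed.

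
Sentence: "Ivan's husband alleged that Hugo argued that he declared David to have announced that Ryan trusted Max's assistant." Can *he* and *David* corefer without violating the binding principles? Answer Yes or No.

*David* is an R-expression; Principle C requires it to be free (not bound by any c-commanding expression).
— he: subject of the clause headed by 'declared'; the pronoun c-commands the R-expression — coreference blocked (Principle C).

No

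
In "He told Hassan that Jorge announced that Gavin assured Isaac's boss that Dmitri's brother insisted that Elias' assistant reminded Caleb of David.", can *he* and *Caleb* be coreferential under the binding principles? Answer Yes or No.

*Caleb* is an R-expression; Principle C requires it to be free (not bound by any c-commanding expression).
— he: subject of the matrix clause; the pronoun c-commands the R-expression — coreference blocked (Principle C).

No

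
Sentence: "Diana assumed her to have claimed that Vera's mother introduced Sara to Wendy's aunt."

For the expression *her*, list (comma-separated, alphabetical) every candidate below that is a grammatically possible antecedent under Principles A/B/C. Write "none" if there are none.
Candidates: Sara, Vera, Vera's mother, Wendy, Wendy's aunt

*her* is a pronoun; Principle B requires it to be free in its binding domain — the matrix clause.
— Sara: object of the clause headed by 'introduced'; is c-commanded by the pronoun; coreference would bind this R-expression — blocked (Principle C).
— Vera: possessor inside the subject DP of the clause headed by 'introduced'; is c-commanded by the pronoun; coreference would bind this R-expression — blocked (Principle C).
— Vera's mother: subject of the clause headed by 'introduced'; is c-commanded by the pronoun; coreference would bind this R-expression — blocked (Principle C).
— Wendy: possessor inside the second object DP of the clause headed by 'introduced'; is c-commanded by the pronoun; coreference would bind this R-expression — blocked (Principle C).
— Wendy's aunt: second object of the clause headed by 'introduced'; is c-commanded by the pronoun; coreference would bind this R-expression — blocked (Principle C).

none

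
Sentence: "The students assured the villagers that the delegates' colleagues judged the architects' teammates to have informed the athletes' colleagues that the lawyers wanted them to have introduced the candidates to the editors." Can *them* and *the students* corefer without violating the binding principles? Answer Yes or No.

Yes

*the students* is an R-expression; Principle C requires it to be free (not bound by any c-commanding expression).
— them: subject of the clause headed by 'introduced'; the pronoun does not c-command the R-expression — coreference allowed.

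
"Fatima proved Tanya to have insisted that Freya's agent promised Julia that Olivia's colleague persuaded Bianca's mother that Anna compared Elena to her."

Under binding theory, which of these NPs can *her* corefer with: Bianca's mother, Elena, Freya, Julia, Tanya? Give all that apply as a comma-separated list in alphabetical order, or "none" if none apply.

*her* is a pronoun; Principle B requires it to be free in its binding domain — the clause headed by 'compared'.
— Bianca's mother: object of the clause headed by 'persuaded'; c-commands the pronoun but lies outside its binding domain — allowed.
— Elena: object of the clause headed by 'compared'; c-commands the pronoun within its binding domain — blocked (Principle B).
— Freya: possessor inside the subject DP of the clause headed by 'promised'; does not c-command the pronoun — Principle B does not apply; allowed.
— Julia: object of the clause headed by 'promised'; c-commands the pronoun but lies outside its binding domain — allowed.
— Tanya: subject of the clause headed by 'insisted'; c-commands the pronoun but lies outside its binding domain — allowed.

Bianca's mother, Freya, Julia, Tanya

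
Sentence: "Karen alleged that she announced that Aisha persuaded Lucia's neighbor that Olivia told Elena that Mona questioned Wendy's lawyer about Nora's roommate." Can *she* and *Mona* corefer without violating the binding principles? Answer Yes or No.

No

*Mona* is an R-expression; Principle C requires it to be free (not bound by any c-commanding expression).
— she: subject of the clause headed by 'announced'; the pronoun c-commands the R-expression — coreference blocked (Principle C).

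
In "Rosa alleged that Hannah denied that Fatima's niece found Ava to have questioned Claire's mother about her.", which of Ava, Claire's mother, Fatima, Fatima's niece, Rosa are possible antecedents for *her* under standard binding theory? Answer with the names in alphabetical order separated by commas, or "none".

Fatima, Fatima's niece, Rosa

*her* is a pronoun; Principle B requires it to be free in its binding domain — the clause headed by 'questioned'.
— Ava: subject of the clause headed by 'questioned'; c-commands the pronoun within its binding domain — blocked (Principle B).
— Claire's mother: object of the clause headed by 'questioned'; c-commands the pronoun within its binding domain — blocked (Principle B).
— Fatima: possessor inside the subject DP of the clause headed by 'found'; does not c-command the pronoun — Principle B does not apply; allowed.
— Fatima's niece: subject of the clause headed by 'found'; c-commands the pronoun but lies outside its binding domain — allowed.
— Rosa: subject of the matrix clause; c-commands the pronoun but lies outside its binding domain — allowed.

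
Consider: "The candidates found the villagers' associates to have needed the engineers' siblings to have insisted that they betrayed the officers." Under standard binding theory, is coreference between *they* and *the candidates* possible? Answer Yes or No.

Yes

*the candidates* is an R-expression; Principle C requires it to be free (not bound by any c-commanding expression).
— they: subject of the clause headed by 'betrayed'; the pronoun does not c-command the R-expression — coreference allowed.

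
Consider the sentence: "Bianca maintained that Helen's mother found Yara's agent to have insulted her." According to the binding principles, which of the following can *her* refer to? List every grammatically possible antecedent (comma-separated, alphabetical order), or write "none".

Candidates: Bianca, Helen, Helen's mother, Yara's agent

*her* is a pronoun; Principle B requires it to be free in its binding domain — the clause headed by 'insulted'.
— Bianca: subject of the matrix clause; c-commands the pronoun but lies outside its binding domain — allowed.
— Helen: possessor inside the subject DP of the clause headed by 'found'; does not c-command the pronoun — Principle B does not apply; allowed.
— Helen's mother: subject of the clause headed by 'found'; c-commands the pronoun but lies outside its binding domain — allowed.
— Yara's agent: subject of the clause headed by 'insulted'; c-commands the pronoun within its binding domain — blocked (Principle B).

Bianca, Helen, Helen's mother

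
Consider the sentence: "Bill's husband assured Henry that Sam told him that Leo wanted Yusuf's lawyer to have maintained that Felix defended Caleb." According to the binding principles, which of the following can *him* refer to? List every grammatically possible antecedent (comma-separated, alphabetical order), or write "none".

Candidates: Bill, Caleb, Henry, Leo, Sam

*him* is a pronoun; Principle B requires it to be free in its binding domain — the clause headed by 'told'.
— Bill: possessor inside the subject DP of the matrix clause; does not c-command the pronoun — Principle B does not apply; allowed.
— Caleb: object of the clause headed by 'defended'; is c-commanded by the pronoun; coreference would bind this R-expression — blocked (Principle C).
— Henry: object of the matrix clause; c-commands the pronoun but lies outside its binding domain — allowed.
— Leo: subject of the clause headed by 'wanted'; is c-commanded by the pronoun; coreference would bind this R-expression — blocked (Principle C).
— Sam: subject of the clause headed by 'told'; c-commands the pronoun within its binding domain — blocked (Principle B).

Bill, Henry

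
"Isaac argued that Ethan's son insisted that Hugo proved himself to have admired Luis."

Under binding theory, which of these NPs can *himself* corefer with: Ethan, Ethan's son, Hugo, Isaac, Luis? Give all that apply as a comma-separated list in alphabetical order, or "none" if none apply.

*himself* is a reflexive; Principle A requires it to be bound within its binding domain — the clause headed by 'proved'.
— Ethan: possessor inside the subject DP of the clause headed by 'insisted'; does not c-command the reflexive — cannot bind it (Principle A).
— Ethan's son: subject of the clause headed by 'insisted'; c-commands the reflexive but lies outside its binding domain — cannot bind it (Principle A).
— Hugo: subject of the clause headed by 'proved'; c-commands the reflexive within its binding domain — allowed (Principle A).
— Isaac: subject of the matrix clause; c-commands the reflexive but lies outside its binding domain — cannot bind it (Principle A).
— Luis: object of the clause headed by 'admired'; does not c-command the reflexive — cannot bind it (Principle A).

Hugo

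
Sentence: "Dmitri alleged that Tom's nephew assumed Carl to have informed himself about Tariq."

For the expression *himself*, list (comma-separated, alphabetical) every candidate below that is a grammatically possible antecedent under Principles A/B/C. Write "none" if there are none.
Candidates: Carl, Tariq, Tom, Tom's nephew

Carl

*himself* is a reflexive; Principle A requires it to be bound within its binding domain — the clause headed by 'informed'.
— Carl: subject of the clause headed by 'informed'; c-commands the reflexive within its binding domain — allowed (Principle A).
— Tariq: second object of the clause headed by 'informed'; does not c-command the reflexive — cannot bind it (Principle A).
— Tom: possessor inside the subject DP of the clause headed by 'assumed'; does not c-command the reflexive — cannot bind it (Principle A).
— Tom's nephew: subject of the clause headed by 'assumed'; c-commands the reflexive but lies outside its binding domain — cannot bind it (Principle A).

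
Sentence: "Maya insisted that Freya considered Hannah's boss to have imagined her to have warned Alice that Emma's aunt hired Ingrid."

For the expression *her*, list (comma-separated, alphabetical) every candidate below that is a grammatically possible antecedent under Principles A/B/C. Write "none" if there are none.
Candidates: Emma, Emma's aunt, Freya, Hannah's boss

Freya

*her* is a pronoun; Principle B requires it to be free in its binding domain — the clause headed by 'imagined'.
— Emma: possessor inside the subject DP of the clause headed by 'hired'; is c-commanded by the pronoun; coreference would bind this R-expression — blocked (Principle C).
— Emma's aunt: subject of the clause headed by 'hired'; is c-commanded by the pronoun; coreference would bind this R-expression — blocked (Principle C).
— Freya: subject of the clause headed by 'considered'; c-commands the pronoun but lies outside its binding domain — allowed.
— Hannah's boss: subject of the clause headed by 'imagined'; c-commands the pronoun within its binding domain — blocked (Principle B).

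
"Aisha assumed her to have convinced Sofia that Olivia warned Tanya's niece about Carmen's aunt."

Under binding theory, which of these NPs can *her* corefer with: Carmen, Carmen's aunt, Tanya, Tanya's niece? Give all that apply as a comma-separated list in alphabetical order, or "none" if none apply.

*her* is a pronoun; Principle B requires it to be free in its binding domain — the matrix clause.
— Carmen: possessor inside the second object DP of the clause headed by 'warned'; is c-commanded by the pronoun; coreference would bind this R-expression — blocked (Principle C).
— Carmen's aunt: second object of the clause headed by 'warned'; is c-commanded by the pronoun; coreference would bind this R-expression — blocked (Principle C).
— Tanya: possessor inside the object DP of the clause headed by 'warned'; is c-commanded by the pronoun; coreference would bind this R-expression — blocked (Principle C).
— Tanya's niece: object of the clause headed by 'warned'; is c-commanded by the pronoun; coreference would bind this R-expression — blocked (Principle C).

none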